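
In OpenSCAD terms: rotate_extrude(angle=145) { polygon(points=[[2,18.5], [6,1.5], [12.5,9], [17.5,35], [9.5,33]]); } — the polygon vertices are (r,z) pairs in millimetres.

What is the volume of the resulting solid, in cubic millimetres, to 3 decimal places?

Volume = 6776.128 mm³

Profile (r,z), 5 vertices: (2,18.5) (6,1.5) (12.5,9) (17.5,35) (9.5,33)
edge 0: (2,18.5)→(6,1.5)  cross = 2·1.5 − 6·18.5 = -108.0000; (r_i+r_j)·cross = 8·-108.0000 = -864.0000
edge 1: (6,1.5)→(12.5,9)  cross = 6·9 − 12.5·1.5 = 35.2500; (r_i+r_j)·cross = 18.5·35.2500 = 652.1250
edge 2: (12.5,9)→(17.5,35)  cross = 12.5·35 − 17.5·9 = 280.0000; (r_i+r_j)·cross = 30·280.0000 = 8400.0000
edge 3: (17.5,35)→(9.5,33)  cross = 17.5·33 − 9.5·35 = 245.0000; (r_i+r_j)·cross = 27·245.0000 = 6615.0000
edge 4: (9.5,33)→(2,18.5)  cross = 9.5·18.5 − 2·33 = 109.7500; (r_i+r_j)·cross = 11.5·109.7500 = 1262.1250
Σcross = 562.0000 → A = |Σcross|/2 = 281.0000 mm²
Σ(r_i+r_j)·cross = 16065.2500 → first moment M = |Σ|/6 = 2677.5417
R_c = M/A = 2677.5417/281.0000 = 9.5286 mm
θ = 145° = 2.530727 rad
V = θ·R_c·A = 2.530727·9.5286·281.0000 = 6776.128 mm³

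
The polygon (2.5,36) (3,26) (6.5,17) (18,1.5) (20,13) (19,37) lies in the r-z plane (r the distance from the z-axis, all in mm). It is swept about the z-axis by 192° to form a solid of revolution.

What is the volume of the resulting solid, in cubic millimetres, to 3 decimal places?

Volume = 17358.696 mm³

Profile (r,z), 6 vertices: (2.5,36) (3,26) (6.5,17) (18,1.5) (20,13) (19,37)
edge 0: (2.5,36)→(3,26)  cross = 2.5·26 − 3·36 = -43.0000; (r_i+r_j)·cross = 5.5·-43.0000 = -236.5000
edge 1: (3,26)→(6.5,17)  cross = 3·17 − 6.5·26 = -118.0000; (r_i+r_j)·cross = 9.5·-118.0000 = -1121.0000
edge 2: (6.5,17)→(18,1.5)  cross = 6.5·1.5 − 18·17 = -296.2500; (r_i+r_j)·cross = 24.5·-296.2500 = -7258.1250
edge 3: (18,1.5)→(20,13)  cross = 18·13 − 20·1.5 = 204.0000; (r_i+r_j)·cross = 38·204.0000 = 7752.0000
edge 4: (20,13)→(19,37)  cross = 20·37 − 19·13 = 493.0000; (r_i+r_j)·cross = 39·493.0000 = 19227.0000
edge 5: (19,37)→(2.5,36)  cross = 19·36 − 2.5·37 = 591.5000; (r_i+r_j)·cross = 21.5·591.5000 = 12717.2500
Σcross = 831.2500 → A = |Σcross|/2 = 415.6250 mm²
Σ(r_i+r_j)·cross = 31080.6250 → first moment M = |Σ|/6 = 5180.1042
R_c = M/A = 5180.1042/415.6250 = 12.4634 mm
θ = 192° = 3.351032 rad
V = θ·R_c·A = 3.351032·12.4634·415.6250 = 17358.696 mm³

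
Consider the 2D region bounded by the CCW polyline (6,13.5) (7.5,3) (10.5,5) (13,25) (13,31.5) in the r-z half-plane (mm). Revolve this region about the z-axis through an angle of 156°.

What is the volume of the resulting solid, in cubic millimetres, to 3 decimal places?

Profile (r,z), 5 vertices: (6,13.5) (7.5,3) (10.5,5) (13,25) (13,31.5)
edge 0: (6,13.5)→(7.5,3)  cross = 6·3 − 7.5·13.5 = -83.2500; (r_i+r_j)·cross = 13.5·-83.2500 = -1123.8750
edge 1: (7.5,3)→(10.5,5)  cross = 7.5·5 − 10.5·3 = 6.0000; (r_i+r_j)·cross = 18·6.0000 = 108.0000
edge 2: (10.5,5)→(13,25)  cross = 10.5·25 − 13·5 = 197.5000; (r_i+r_j)·cross = 23.5·197.5000 = 4641.2500
edge 3: (13,25)→(13,31.5)  cross = 13·31.5 − 13·25 = 84.5000; (r_i+r_j)·cross = 26·84.5000 = 2197.0000
edge 4: (13,31.5)→(6,13.5)  cross = 13·13.5 − 6·31.5 = -13.5000; (r_i+r_j)·cross = 19·-13.5000 = -256.5000
Σcross = 191.2500 → A = |Σcross|/2 = 95.6250 mm²
Σ(r_i+r_j)·cross = 5565.8750 → first moment M = |Σ|/6 = 927.6458
R_c = M/A = 927.6458/95.6250 = 9.7009 mm
θ = 156° = 2.722714 rad
V = θ·R_c·A = 2.722714·9.7009·95.6250 = 2525.714 mm³

Volume = 2525.714 mm³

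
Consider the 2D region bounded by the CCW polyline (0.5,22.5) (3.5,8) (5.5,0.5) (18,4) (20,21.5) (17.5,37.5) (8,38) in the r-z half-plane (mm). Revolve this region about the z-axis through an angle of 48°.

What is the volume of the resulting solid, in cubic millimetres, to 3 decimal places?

Volume = 5024.297 mm³

Profile (r,z), 7 vertices: (0.5,22.5) (3.5,8) (5.5,0.5) (18,4) (20,21.5) (17.5,37.5) (8,38)
edge 0: (0.5,22.5)→(3.5,8)  cross = 0.5·8 − 3.5·22.5 = -74.7500; (r_i+r_j)·cross = 4·-74.7500 = -299.0000
edge 1: (3.5,8)→(5.5,0.5)  cross = 3.5·0.5 − 5.5·8 = -42.2500; (r_i+r_j)·cross = 9·-42.2500 = -380.2500
edge 2: (5.5,0.5)→(18,4)  cross = 5.5·4 − 18·0.5 = 13.0000; (r_i+r_j)·cross = 23.5·13.0000 = 305.5000
edge 3: (18,4)→(20,21.5)  cross = 18·21.5 − 20·4 = 307.0000; (r_i+r_j)·cross = 38·307.0000 = 11666.0000
edge 4: (20,21.5)→(17.5,37.5)  cross = 20·37.5 − 17.5·21.5 = 373.7500; (r_i+r_j)·cross = 37.5·373.7500 = 14015.6250
edge 5: (17.5,37.5)→(8,38)  cross = 17.5·38 − 8·37.5 = 365.0000; (r_i+r_j)·cross = 25.5·365.0000 = 9307.5000
edge 6: (8,38)→(0.5,22.5)  cross = 8·22.5 − 0.5·38 = 161.0000; (r_i+r_j)·cross = 8.5·161.0000 = 1368.5000
Σcross = 1102.7500 → A = |Σcross|/2 = 551.3750 mm²
Σ(r_i+r_j)·cross = 35983.8750 → first moment M = |Σ|/6 = 5997.3125
R_c = M/A = 5997.3125/551.3750 = 10.8770 mm
θ = 48° = 0.837758 rad
V = θ·R_c·A = 0.837758·10.8770·551.3750 = 5024.297 mm³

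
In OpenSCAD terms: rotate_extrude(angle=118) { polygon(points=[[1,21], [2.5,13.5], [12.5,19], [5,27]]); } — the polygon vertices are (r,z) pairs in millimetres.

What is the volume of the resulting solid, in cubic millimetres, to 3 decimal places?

Volume = 946.163 mm³

Profile (r,z), 4 vertices: (1,21) (2.5,13.5) (12.5,19) (5,27)
edge 0: (1,21)→(2.5,13.5)  cross = 1·13.5 − 2.5·21 = -39.0000; (r_i+r_j)·cross = 3.5·-39.0000 = -136.5000
edge 1: (2.5,13.5)→(12.5,19)  cross = 2.5·19 − 12.5·13.5 = -121.2500; (r_i+r_j)·cross = 15·-121.2500 = -1818.7500
edge 2: (12.5,19)→(5,27)  cross = 12.5·27 − 5·19 = 242.5000; (r_i+r_j)·cross = 17.5·242.5000 = 4243.7500
edge 3: (5,27)→(1,21)  cross = 5·21 − 1·27 = 78.0000; (r_i+r_j)·cross = 6·78.0000 = 468.0000
Σcross = 160.2500 → A = |Σcross|/2 = 80.1250 mm²
Σ(r_i+r_j)·cross = 2756.5000 → first moment M = |Σ|/6 = 459.4167
R_c = M/A = 459.4167/80.1250 = 5.7337 mm
θ = 118° = 2.059489 rad
V = θ·R_c·A = 2.059489·5.7337·80.1250 = 946.163 mm³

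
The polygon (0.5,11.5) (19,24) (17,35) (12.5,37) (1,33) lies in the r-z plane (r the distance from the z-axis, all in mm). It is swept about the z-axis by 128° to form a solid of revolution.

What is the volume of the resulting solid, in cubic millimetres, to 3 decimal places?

Volume = 5933.654 mm³

Profile (r,z), 5 vertices: (0.5,11.5) (19,24) (17,35) (12.5,37) (1,33)
edge 0: (0.5,11.5)→(19,24)  cross = 0.5·24 − 19·11.5 = -206.5000; (r_i+r_j)·cross = 19.5·-206.5000 = -4026.7500
edge 1: (19,24)→(17,35)  cross = 19·35 − 17·24 = 257.0000; (r_i+r_j)·cross = 36·257.0000 = 9252.0000
edge 2: (17,35)→(12.5,37)  cross = 17·37 − 12.5·35 = 191.5000; (r_i+r_j)·cross = 29.5·191.5000 = 5649.2500
edge 3: (12.5,37)→(1,33)  cross = 12.5·33 − 1·37 = 375.5000; (r_i+r_j)·cross = 13.5·375.5000 = 5069.2500
edge 4: (1,33)→(0.5,11.5)  cross = 1·11.5 − 0.5·33 = -5.0000; (r_i+r_j)·cross = 1.5·-5.0000 = -7.5000
Σcross = 612.5000 → A = |Σcross|/2 = 306.2500 mm²
Σ(r_i+r_j)·cross = 15936.2500 → first moment M = |Σ|/6 = 2656.0417
R_c = M/A = 2656.0417/306.2500 = 8.6728 mm
θ = 128° = 2.234021 rad
V = θ·R_c·A = 2.234021·8.6728·306.2500 = 5933.654 mm³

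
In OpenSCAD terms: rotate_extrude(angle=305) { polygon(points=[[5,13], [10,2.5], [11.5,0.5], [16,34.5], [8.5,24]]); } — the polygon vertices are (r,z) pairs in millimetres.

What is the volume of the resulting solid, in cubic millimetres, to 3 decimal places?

Profile (r,z), 5 vertices: (5,13) (10,2.5) (11.5,0.5) (16,34.5) (8.5,24)
edge 0: (5,13)→(10,2.5)  cross = 5·2.5 − 10·13 = -117.5000; (r_i+r_j)·cross = 15·-117.5000 = -1762.5000
edge 1: (10,2.5)→(11.5,0.5)  cross = 10·0.5 − 11.5·2.5 = -23.7500; (r_i+r_j)·cross = 21.5·-23.7500 = -510.6250
edge 2: (11.5,0.5)→(16,34.5)  cross = 11.5·34.5 − 16·0.5 = 388.7500; (r_i+r_j)·cross = 27.5·388.7500 = 10690.6250
edge 3: (16,34.5)→(8.5,24)  cross = 16·24 − 8.5·34.5 = 90.7500; (r_i+r_j)·cross = 24.5·90.7500 = 2223.3750
edge 4: (8.5,24)→(5,13)  cross = 8.5·13 − 5·24 = -9.5000; (r_i+r_j)·cross = 13.5·-9.5000 = -128.2500
Σcross = 328.7500 → A = |Σcross|/2 = 164.3750 mm²
Σ(r_i+r_j)·cross = 10512.6250 → first moment M = |Σ|/6 = 1752.1042
R_c = M/A = 1752.1042/164.3750 = 10.6592 mm
θ = 305° = 5.323254 rad
V = θ·R_c·A = 5.323254·10.6592·164.3750 = 9326.896 mm³

Volume = 9326.896 mm³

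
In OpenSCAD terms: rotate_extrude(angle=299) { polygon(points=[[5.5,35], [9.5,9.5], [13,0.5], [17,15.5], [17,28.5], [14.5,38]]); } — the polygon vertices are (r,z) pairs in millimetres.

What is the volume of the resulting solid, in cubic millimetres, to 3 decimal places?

Volume = 17160.281 mm³

Profile (r,z), 6 vertices: (5.5,35) (9.5,9.5) (13,0.5) (17,15.5) (17,28.5) (14.5,38)
edge 0: (5.5,35)→(9.5,9.5)  cross = 5.5·9.5 − 9.5·35 = -280.2500; (r_i+r_j)·cross = 15·-280.2500 = -4203.7500
edge 1: (9.5,9.5)→(13,0.5)  cross = 9.5·0.5 − 13·9.5 = -118.7500; (r_i+r_j)·cross = 22.5·-118.7500 = -2671.8750
edge 2: (13,0.5)→(17,15.5)  cross = 13·15.5 − 17·0.5 = 193.0000; (r_i+r_j)·cross = 30·193.0000 = 5790.0000
edge 3: (17,15.5)→(17,28.5)  cross = 17·28.5 − 17·15.5 = 221.0000; (r_i+r_j)·cross = 34·221.0000 = 7514.0000
edge 4: (17,28.5)→(14.5,38)  cross = 17·38 − 14.5·28.5 = 232.7500; (r_i+r_j)·cross = 31.5·232.7500 = 7331.6250
edge 5: (14.5,38)→(5.5,35)  cross = 14.5·35 − 5.5·38 = 298.5000; (r_i+r_j)·cross = 20·298.5000 = 5970.0000
Σcross = 546.2500 → A = |Σcross|/2 = 273.1250 mm²
Σ(r_i+r_j)·cross = 19730.0000 → first moment M = |Σ|/6 = 3288.3333
R_c = M/A = 3288.3333/273.1250 = 12.0397 mm
θ = 299° = 5.218534 rad
V = θ·R_c·A = 5.218534·12.0397·273.1250 = 17160.281 mm³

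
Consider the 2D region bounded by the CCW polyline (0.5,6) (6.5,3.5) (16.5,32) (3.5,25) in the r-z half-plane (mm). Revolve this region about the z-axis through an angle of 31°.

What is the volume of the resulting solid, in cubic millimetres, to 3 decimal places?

Profile (r,z), 4 vertices: (0.5,6) (6.5,3.5) (16.5,32) (3.5,25)
edge 0: (0.5,6)→(6.5,3.5)  cross = 0.5·3.5 − 6.5·6 = -37.2500; (r_i+r_j)·cross = 7·-37.2500 = -260.7500
edge 1: (6.5,3.5)→(16.5,32)  cross = 6.5·32 − 16.5·3.5 = 150.2500; (r_i+r_j)·cross = 23·150.2500 = 3455.7500
edge 2: (16.5,32)→(3.5,25)  cross = 16.5·25 − 3.5·32 = 300.5000; (r_i+r_j)·cross = 20·300.5000 = 6010.0000
edge 3: (3.5,25)→(0.5,6)  cross = 3.5·6 − 0.5·25 = 8.5000; (r_i+r_j)·cross = 4·8.5000 = 34.0000
Σcross = 422.0000 → A = |Σcross|/2 = 211.0000 mm²
Σ(r_i+r_j)·cross = 9239.0000 → first moment M = |Σ|/6 = 1539.8333
R_c = M/A = 1539.8333/211.0000 = 7.2978 mm
θ = 31° = 0.541052 rad
V = θ·R_c·A = 0.541052·7.2978·211.0000 = 833.130 mm³

Volume = 833.130 mm³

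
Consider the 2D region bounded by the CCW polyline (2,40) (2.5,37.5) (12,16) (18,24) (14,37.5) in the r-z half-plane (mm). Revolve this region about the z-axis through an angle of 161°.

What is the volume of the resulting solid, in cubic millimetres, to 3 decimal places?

Profile (r,z), 5 vertices: (2,40) (2.5,37.5) (12,16) (18,24) (14,37.5)
edge 0: (2,40)→(2.5,37.5)  cross = 2·37.5 − 2.5·40 = -25.0000; (r_i+r_j)·cross = 4.5·-25.0000 = -112.5000
edge 1: (2.5,37.5)→(12,16)  cross = 2.5·16 − 12·37.5 = -410.0000; (r_i+r_j)·cross = 14.5·-410.0000 = -5945.0000
edge 2: (12,16)→(18,24)  cross = 12·24 − 18·16 = 0.0000; (r_i+r_j)·cross = 30·0.0000 = 0.0000
edge 3: (18,24)→(14,37.5)  cross = 18·37.5 − 14·24 = 339.0000; (r_i+r_j)·cross = 32·339.0000 = 10848.0000
edge 4: (14,37.5)→(2,40)  cross = 14·40 − 2·37.5 = 485.0000; (r_i+r_j)·cross = 16·485.0000 = 7760.0000
Σcross = 389.0000 → A = |Σcross|/2 = 194.5000 mm²
Σ(r_i+r_j)·cross = 12550.5000 → first moment M = |Σ|/6 = 2091.7500
R_c = M/A = 2091.7500/194.5000 = 10.7545 mm
θ = 161° = 2.809980 rad
V = θ·R_c·A = 2.809980·10.7545·194.5000 = 5877.776 mm³

Volume = 5877.776 mm³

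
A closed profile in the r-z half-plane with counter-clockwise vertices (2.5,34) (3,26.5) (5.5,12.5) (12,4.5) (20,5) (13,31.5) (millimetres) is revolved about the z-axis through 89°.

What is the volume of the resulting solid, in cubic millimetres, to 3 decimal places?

Volume = 5179.558 mm³

Profile (r,z), 6 vertices: (2.5,34) (3,26.5) (5.5,12.5) (12,4.5) (20,5) (13,31.5)
edge 0: (2.5,34)→(3,26.5)  cross = 2.5·26.5 − 3·34 = -35.7500; (r_i+r_j)·cross = 5.5·-35.7500 = -196.6250
edge 1: (3,26.5)→(5.5,12.5)  cross = 3·12.5 − 5.5·26.5 = -108.2500; (r_i+r_j)·cross = 8.5·-108.2500 = -920.1250
edge 2: (5.5,12.5)→(12,4.5)  cross = 5.5·4.5 − 12·12.5 = -125.2500; (r_i+r_j)·cross = 17.5·-125.2500 = -2191.8750
edge 3: (12,4.5)→(20,5)  cross = 12·5 − 20·4.5 = -30.0000; (r_i+r_j)·cross = 32·-30.0000 = -960.0000
edge 4: (20,5)→(13,31.5)  cross = 20·31.5 − 13·5 = 565.0000; (r_i+r_j)·cross = 33·565.0000 = 18645.0000
edge 5: (13,31.5)→(2.5,34)  cross = 13·34 − 2.5·31.5 = 363.2500; (r_i+r_j)·cross = 15.5·363.2500 = 5630.3750
Σcross = 629.0000 → A = |Σcross|/2 = 314.5000 mm²
Σ(r_i+r_j)·cross = 20006.7500 → first moment M = |Σ|/6 = 3334.4583
R_c = M/A = 3334.4583/314.5000 = 10.6024 mm
θ = 89° = 1.553343 rad
V = θ·R_c·A = 1.553343·10.6024·314.5000 = 5179.558 mm³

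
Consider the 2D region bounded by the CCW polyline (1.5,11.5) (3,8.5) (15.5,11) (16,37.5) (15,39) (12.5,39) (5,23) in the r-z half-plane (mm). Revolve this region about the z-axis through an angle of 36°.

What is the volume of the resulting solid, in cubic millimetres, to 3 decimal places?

Volume = 1800.826 mm³

Profile (r,z), 7 vertices: (1.5,11.5) (3,8.5) (15.5,11) (16,37.5) (15,39) (12.5,39) (5,23)
edge 0: (1.5,11.5)→(3,8.5)  cross = 1.5·8.5 − 3·11.5 = -21.7500; (r_i+r_j)·cross = 4.5·-21.7500 = -97.8750
edge 1: (3,8.5)→(15.5,11)  cross = 3·11 − 15.5·8.5 = -98.7500; (r_i+r_j)·cross = 18.5·-98.7500 = -1826.8750
edge 2: (15.5,11)→(16,37.5)  cross = 15.5·37.5 − 16·11 = 405.2500; (r_i+r_j)·cross = 31.5·405.2500 = 12765.3750
edge 3: (16,37.5)→(15,39)  cross = 16·39 − 15·37.5 = 61.5000; (r_i+r_j)·cross = 31·61.5000 = 1906.5000
edge 4: (15,39)→(12.5,39)  cross = 15·39 − 12.5·39 = 97.5000; (r_i+r_j)·cross = 27.5·97.5000 = 2681.2500
edge 5: (12.5,39)→(5,23)  cross = 12.5·23 − 5·39 = 92.5000; (r_i+r_j)·cross = 17.5·92.5000 = 1618.7500
edge 6: (5,23)→(1.5,11.5)  cross = 5·11.5 − 1.5·23 = 23.0000; (r_i+r_j)·cross = 6.5·23.0000 = 149.5000
Σcross = 559.2500 → A = |Σcross|/2 = 279.6250 mm²
Σ(r_i+r_j)·cross = 17196.6250 → first moment M = |Σ|/6 = 2866.1042
R_c = M/A = 2866.1042/279.6250 = 10.2498 mm
θ = 36° = 0.628319 rad
V = θ·R_c·A = 0.628319·10.2498·279.6250 = 1800.826 mm³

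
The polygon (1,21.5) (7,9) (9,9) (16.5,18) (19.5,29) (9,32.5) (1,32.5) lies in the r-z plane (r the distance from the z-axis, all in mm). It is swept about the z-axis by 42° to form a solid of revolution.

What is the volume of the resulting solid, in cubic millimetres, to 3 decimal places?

Volume = 2042.199 mm³

Profile (r,z), 7 vertices: (1,21.5) (7,9) (9,9) (16.5,18) (19.5,29) (9,32.5) (1,32.5)
edge 0: (1,21.5)→(7,9)  cross = 1·9 − 7·21.5 = -141.5000; (r_i+r_j)·cross = 8·-141.5000 = -1132.0000
edge 1: (7,9)→(9,9)  cross = 7·9 − 9·9 = -18.0000; (r_i+r_j)·cross = 16·-18.0000 = -288.0000
edge 2: (9,9)→(16.5,18)  cross = 9·18 − 16.5·9 = 13.5000; (r_i+r_j)·cross = 25.5·13.5000 = 344.2500
edge 3: (16.5,18)→(19.5,29)  cross = 16.5·29 − 19.5·18 = 127.5000; (r_i+r_j)·cross = 36·127.5000 = 4590.0000
edge 4: (19.5,29)→(9,32.5)  cross = 19.5·32.5 − 9·29 = 372.7500; (r_i+r_j)·cross = 28.5·372.7500 = 10623.3750
edge 5: (9,32.5)→(1,32.5)  cross = 9·32.5 − 1·32.5 = 260.0000; (r_i+r_j)·cross = 10·260.0000 = 2600.0000
edge 6: (1,32.5)→(1,21.5)  cross = 1·21.5 − 1·32.5 = -11.0000; (r_i+r_j)·cross = 2·-11.0000 = -22.0000
Σcross = 603.2500 → A = |Σcross|/2 = 301.6250 mm²
Σ(r_i+r_j)·cross = 16715.6250 → first moment M = |Σ|/6 = 2785.9375
R_c = M/A = 2785.9375/301.6250 = 9.2364 mm
θ = 42° = 0.733038 rad
V = θ·R_c·A = 0.733038·9.2364·301.6250 = 2042.199 mm³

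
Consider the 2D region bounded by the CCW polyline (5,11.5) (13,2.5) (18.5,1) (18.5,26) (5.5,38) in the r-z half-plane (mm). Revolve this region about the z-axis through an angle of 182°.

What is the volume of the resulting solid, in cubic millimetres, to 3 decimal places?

Profile (r,z), 5 vertices: (5,11.5) (13,2.5) (18.5,1) (18.5,26) (5.5,38)
edge 0: (5,11.5)→(13,2.5)  cross = 5·2.5 − 13·11.5 = -137.0000; (r_i+r_j)·cross = 18·-137.0000 = -2466.0000
edge 1: (13,2.5)→(18.5,1)  cross = 13·1 − 18.5·2.5 = -33.2500; (r_i+r_j)·cross = 31.5·-33.2500 = -1047.3750
edge 2: (18.5,1)→(18.5,26)  cross = 18.5·26 − 18.5·1 = 462.5000; (r_i+r_j)·cross = 37·462.5000 = 17112.5000
edge 3: (18.5,26)→(5.5,38)  cross = 18.5·38 − 5.5·26 = 560.0000; (r_i+r_j)·cross = 24·560.0000 = 13440.0000
edge 4: (5.5,38)→(5,11.5)  cross = 5.5·11.5 − 5·38 = -126.7500; (r_i+r_j)·cross = 10.5·-126.7500 = -1330.8750
Σcross = 725.5000 → A = |Σcross|/2 = 362.7500 mm²
Σ(r_i+r_j)·cross = 25708.2500 → first moment M = |Σ|/6 = 4284.7083
R_c = M/A = 4284.7083/362.7500 = 11.8117 mm
θ = 182° = 3.176499 rad
V = θ·R_c·A = 3.176499·11.8117·362.7500 = 13610.373 mm³

Volume = 13610.373 mm³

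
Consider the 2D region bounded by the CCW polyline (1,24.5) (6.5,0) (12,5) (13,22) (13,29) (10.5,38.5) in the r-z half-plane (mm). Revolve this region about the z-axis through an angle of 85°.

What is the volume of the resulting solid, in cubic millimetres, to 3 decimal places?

Profile (r,z), 6 vertices: (1,24.5) (6.5,0) (12,5) (13,22) (13,29) (10.5,38.5)
edge 0: (1,24.5)→(6.5,0)  cross = 1·0 − 6.5·24.5 = -159.2500; (r_i+r_j)·cross = 7.5·-159.2500 = -1194.3750
edge 1: (6.5,0)→(12,5)  cross = 6.5·5 − 12·0 = 32.5000; (r_i+r_j)·cross = 18.5·32.5000 = 601.2500
edge 2: (12,5)→(13,22)  cross = 12·22 − 13·5 = 199.0000; (r_i+r_j)·cross = 25·199.0000 = 4975.0000
edge 3: (13,22)→(13,29)  cross = 13·29 − 13·22 = 91.0000; (r_i+r_j)·cross = 26·91.0000 = 2366.0000
edge 4: (13,29)→(10.5,38.5)  cross = 13·38.5 − 10.5·29 = 196.0000; (r_i+r_j)·cross = 23.5·196.0000 = 4606.0000
edge 5: (10.5,38.5)→(1,24.5)  cross = 10.5·24.5 − 1·38.5 = 218.7500; (r_i+r_j)·cross = 11.5·218.7500 = 2515.6250
Σcross = 578.0000 → A = |Σcross|/2 = 289.0000 mm²
Σ(r_i+r_j)·cross = 13869.5000 → first moment M = |Σ|/6 = 2311.5833
R_c = M/A = 2311.5833/289.0000 = 7.9986 mm
θ = 85° = 1.483530 rad
V = θ·R_c·A = 1.483530·7.9986·289.0000 = 3429.303 mm³

Volume = 3429.303 mm³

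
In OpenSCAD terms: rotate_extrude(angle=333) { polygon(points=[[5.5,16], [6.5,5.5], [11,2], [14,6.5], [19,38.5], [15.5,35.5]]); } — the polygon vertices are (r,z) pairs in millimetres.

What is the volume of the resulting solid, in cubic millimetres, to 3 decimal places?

Volume = 16344.041 mm³

Profile (r,z), 6 vertices: (5.5,16) (6.5,5.5) (11,2) (14,6.5) (19,38.5) (15.5,35.5)
edge 0: (5.5,16)→(6.5,5.5)  cross = 5.5·5.5 − 6.5·16 = -73.7500; (r_i+r_j)·cross = 12·-73.7500 = -885.0000
edge 1: (6.5,5.5)→(11,2)  cross = 6.5·2 − 11·5.5 = -47.5000; (r_i+r_j)·cross = 17.5·-47.5000 = -831.2500
edge 2: (11,2)→(14,6.5)  cross = 11·6.5 − 14·2 = 43.5000; (r_i+r_j)·cross = 25·43.5000 = 1087.5000
edge 3: (14,6.5)→(19,38.5)  cross = 14·38.5 − 19·6.5 = 415.5000; (r_i+r_j)·cross = 33·415.5000 = 13711.5000
edge 4: (19,38.5)→(15.5,35.5)  cross = 19·35.5 − 15.5·38.5 = 77.7500; (r_i+r_j)·cross = 34.5·77.7500 = 2682.3750
edge 5: (15.5,35.5)→(5.5,16)  cross = 15.5·16 − 5.5·35.5 = 52.7500; (r_i+r_j)·cross = 21·52.7500 = 1107.7500
Σcross = 468.2500 → A = |Σcross|/2 = 234.1250 mm²
Σ(r_i+r_j)·cross = 16872.8750 → first moment M = |Σ|/6 = 2812.1458
R_c = M/A = 2812.1458/234.1250 = 12.0113 mm
θ = 333° = 5.811946 rad
V = θ·R_c·A = 5.811946·12.0113·234.1250 = 16344.041 mm³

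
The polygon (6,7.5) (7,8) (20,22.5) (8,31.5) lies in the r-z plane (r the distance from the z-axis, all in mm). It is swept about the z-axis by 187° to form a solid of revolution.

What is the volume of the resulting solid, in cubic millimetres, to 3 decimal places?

Volume = 5802.975 mm³

Profile (r,z), 4 vertices: (6,7.5) (7,8) (20,22.5) (8,31.5)
edge 0: (6,7.5)→(7,8)  cross = 6·8 − 7·7.5 = -4.5000; (r_i+r_j)·cross = 13·-4.5000 = -58.5000
edge 1: (7,8)→(20,22.5)  cross = 7·22.5 − 20·8 = -2.5000; (r_i+r_j)·cross = 27·-2.5000 = -67.5000
edge 2: (20,22.5)→(8,31.5)  cross = 20·31.5 − 8·22.5 = 450.0000; (r_i+r_j)·cross = 28·450.0000 = 12600.0000
edge 3: (8,31.5)→(6,7.5)  cross = 8·7.5 − 6·31.5 = -129.0000; (r_i+r_j)·cross = 14·-129.0000 = -1806.0000
Σcross = 314.0000 → A = |Σcross|/2 = 157.0000 mm²
Σ(r_i+r_j)·cross = 10668.0000 → first moment M = |Σ|/6 = 1778.0000
R_c = M/A = 1778.0000/157.0000 = 11.3248 mm
θ = 187° = 3.263766 rad
V = θ·R_c·A = 3.263766·11.3248·157.0000 = 5802.975 mm³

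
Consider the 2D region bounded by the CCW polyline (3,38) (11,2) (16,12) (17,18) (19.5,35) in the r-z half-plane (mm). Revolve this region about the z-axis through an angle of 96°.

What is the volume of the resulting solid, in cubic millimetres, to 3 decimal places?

Profile (r,z), 5 vertices: (3,38) (11,2) (16,12) (17,18) (19.5,35)
edge 0: (3,38)→(11,2)  cross = 3·2 − 11·38 = -412.0000; (r_i+r_j)·cross = 14·-412.0000 = -5768.0000
edge 1: (11,2)→(16,12)  cross = 11·12 − 16·2 = 100.0000; (r_i+r_j)·cross = 27·100.0000 = 2700.0000
edge 2: (16,12)→(17,18)  cross = 16·18 − 17·12 = 84.0000; (r_i+r_j)·cross = 33·84.0000 = 2772.0000
edge 3: (17,18)→(19.5,35)  cross = 17·35 − 19.5·18 = 244.0000; (r_i+r_j)·cross = 36.5·244.0000 = 8906.0000
edge 4: (19.5,35)→(3,38)  cross = 19.5·38 − 3·35 = 636.0000; (r_i+r_j)·cross = 22.5·636.0000 = 14310.0000
Σcross = 652.0000 → A = |Σcross|/2 = 326.0000 mm²
Σ(r_i+r_j)·cross = 22920.0000 → first moment M = |Σ|/6 = 3820.0000
R_c = M/A = 3820.0000/326.0000 = 11.7178 mm
θ = 96° = 1.675516 rad
V = θ·R_c·A = 1.675516·11.7178·326.0000 = 6400.471 mm³

Volume = 6400.471 mm³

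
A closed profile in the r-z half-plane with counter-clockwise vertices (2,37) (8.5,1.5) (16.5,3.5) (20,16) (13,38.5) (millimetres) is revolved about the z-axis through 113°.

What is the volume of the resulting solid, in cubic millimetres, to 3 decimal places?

Volume = 9381.614 mm³

Profile (r,z), 5 vertices: (2,37) (8.5,1.5) (16.5,3.5) (20,16) (13,38.5)
edge 0: (2,37)→(8.5,1.5)  cross = 2·1.5 − 8.5·37 = -311.5000; (r_i+r_j)·cross = 10.5·-311.5000 = -3270.7500
edge 1: (8.5,1.5)→(16.5,3.5)  cross = 8.5·3.5 − 16.5·1.5 = 5.0000; (r_i+r_j)·cross = 25·5.0000 = 125.0000
edge 2: (16.5,3.5)→(20,16)  cross = 16.5·16 − 20·3.5 = 194.0000; (r_i+r_j)·cross = 36.5·194.0000 = 7081.0000
edge 3: (20,16)→(13,38.5)  cross = 20·38.5 − 13·16 = 562.0000; (r_i+r_j)·cross = 33·562.0000 = 18546.0000
edge 4: (13,38.5)→(2,37)  cross = 13·37 − 2·38.5 = 404.0000; (r_i+r_j)·cross = 15·404.0000 = 6060.0000
Σcross = 853.5000 → A = |Σcross|/2 = 426.7500 mm²
Σ(r_i+r_j)·cross = 28541.2500 → first moment M = |Σ|/6 = 4756.8750
R_c = M/A = 4756.8750/426.7500 = 11.1467 mm
θ = 113° = 1.972222 rad
V = θ·R_c·A = 1.972222·11.1467·426.7500 = 9381.614 mm³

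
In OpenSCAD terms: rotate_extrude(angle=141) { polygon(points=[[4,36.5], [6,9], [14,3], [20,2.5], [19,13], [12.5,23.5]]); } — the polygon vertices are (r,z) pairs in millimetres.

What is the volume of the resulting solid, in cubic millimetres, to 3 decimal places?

Profile (r,z), 6 vertices: (4,36.5) (6,9) (14,3) (20,2.5) (19,13) (12.5,23.5)
edge 0: (4,36.5)→(6,9)  cross = 4·9 − 6·36.5 = -183.0000; (r_i+r_j)·cross = 10·-183.0000 = -1830.0000
edge 1: (6,9)→(14,3)  cross = 6·3 − 14·9 = -108.0000; (r_i+r_j)·cross = 20·-108.0000 = -2160.0000
edge 2: (14,3)→(20,2.5)  cross = 14·2.5 − 20·3 = -25.0000; (r_i+r_j)·cross = 34·-25.0000 = -850.0000
edge 3: (20,2.5)→(19,13)  cross = 20·13 − 19·2.5 = 212.5000; (r_i+r_j)·cross = 39·212.5000 = 8287.5000
edge 4: (19,13)→(12.5,23.5)  cross = 19·23.5 − 12.5·13 = 284.0000; (r_i+r_j)·cross = 31.5·284.0000 = 8946.0000
edge 5: (12.5,23.5)→(4,36.5)  cross = 12.5·36.5 − 4·23.5 = 362.2500; (r_i+r_j)·cross = 16.5·362.2500 = 5977.1250
Σcross = 542.7500 → A = |Σcross|/2 = 271.3750 mm²
Σ(r_i+r_j)·cross = 18370.6250 → first moment M = |Σ|/6 = 3061.7708
R_c = M/A = 3061.7708/271.3750 = 11.2824 mm
θ = 141° = 2.460914 rad
V = θ·R_c·A = 2.460914·11.2824·271.3750 = 7534.755 mm³

Volume = 7534.755 mm³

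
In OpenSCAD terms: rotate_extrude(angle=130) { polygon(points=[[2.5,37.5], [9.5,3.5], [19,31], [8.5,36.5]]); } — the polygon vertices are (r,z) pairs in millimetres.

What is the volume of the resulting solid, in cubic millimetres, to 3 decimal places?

Volume = 6298.355 mm³

Profile (r,z), 4 vertices: (2.5,37.5) (9.5,3.5) (19,31) (8.5,36.5)
edge 0: (2.5,37.5)→(9.5,3.5)  cross = 2.5·3.5 − 9.5·37.5 = -347.5000; (r_i+r_j)·cross = 12·-347.5000 = -4170.0000
edge 1: (9.5,3.5)→(19,31)  cross = 9.5·31 − 19·3.5 = 228.0000; (r_i+r_j)·cross = 28.5·228.0000 = 6498.0000
edge 2: (19,31)→(8.5,36.5)  cross = 19·36.5 − 8.5·31 = 430.0000; (r_i+r_j)·cross = 27.5·430.0000 = 11825.0000
edge 3: (8.5,36.5)→(2.5,37.5)  cross = 8.5·37.5 − 2.5·36.5 = 227.5000; (r_i+r_j)·cross = 11·227.5000 = 2502.5000
Σcross = 538.0000 → A = |Σcross|/2 = 269.0000 mm²
Σ(r_i+r_j)·cross = 16655.5000 → first moment M = |Σ|/6 = 2775.9167
R_c = M/A = 2775.9167/269.0000 = 10.3194 mm
θ = 130° = 2.268928 rad
V = θ·R_c·A = 2.268928·10.3194·269.0000 = 6298.355 mm³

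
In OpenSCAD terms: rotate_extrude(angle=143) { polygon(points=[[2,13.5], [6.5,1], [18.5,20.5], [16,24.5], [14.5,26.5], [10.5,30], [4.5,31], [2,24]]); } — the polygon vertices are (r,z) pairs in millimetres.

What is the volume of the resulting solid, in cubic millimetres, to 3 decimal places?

Volume = 6467.972 mm³

Profile (r,z), 8 vertices: (2,13.5) (6.5,1) (18.5,20.5) (16,24.5) (14.5,26.5) (10.5,30) (4.5,31) (2,24)
edge 0: (2,13.5)→(6.5,1)  cross = 2·1 − 6.5·13.5 = -85.7500; (r_i+r_j)·cross = 8.5·-85.7500 = -728.8750
edge 1: (6.5,1)→(18.5,20.5)  cross = 6.5·20.5 − 18.5·1 = 114.7500; (r_i+r_j)·cross = 25·114.7500 = 2868.7500
edge 2: (18.5,20.5)→(16,24.5)  cross = 18.5·24.5 − 16·20.5 = 125.2500; (r_i+r_j)·cross = 34.5·125.2500 = 4321.1250
edge 3: (16,24.5)→(14.5,26.5)  cross = 16·26.5 − 14.5·24.5 = 68.7500; (r_i+r_j)·cross = 30.5·68.7500 = 2096.8750
edge 4: (14.5,26.5)→(10.5,30)  cross = 14.5·30 − 10.5·26.5 = 156.7500; (r_i+r_j)·cross = 25·156.7500 = 3918.7500
edge 5: (10.5,30)→(4.5,31)  cross = 10.5·31 − 4.5·30 = 190.5000; (r_i+r_j)·cross = 15·190.5000 = 2857.5000
edge 6: (4.5,31)→(2,24)  cross = 4.5·24 − 2·31 = 46.0000; (r_i+r_j)·cross = 6.5·46.0000 = 299.0000
edge 7: (2,24)→(2,13.5)  cross = 2·13.5 − 2·24 = -21.0000; (r_i+r_j)·cross = 4·-21.0000 = -84.0000
Σcross = 595.2500 → A = |Σcross|/2 = 297.6250 mm²
Σ(r_i+r_j)·cross = 15549.1250 → first moment M = |Σ|/6 = 2591.5208
R_c = M/A = 2591.5208/297.6250 = 8.7073 mm
θ = 143° = 2.495821 rad
V = θ·R_c·A = 2.495821·8.7073·297.6250 = 6467.972 mm³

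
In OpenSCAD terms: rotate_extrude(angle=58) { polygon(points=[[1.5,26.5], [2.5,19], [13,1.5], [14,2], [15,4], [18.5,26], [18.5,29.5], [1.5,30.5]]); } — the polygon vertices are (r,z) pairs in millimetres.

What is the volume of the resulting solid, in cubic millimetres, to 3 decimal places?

Volume = 3430.211 mm³

Profile (r,z), 8 vertices: (1.5,26.5) (2.5,19) (13,1.5) (14,2) (15,4) (18.5,26) (18.5,29.5) (1.5,30.5)
edge 0: (1.5,26.5)→(2.5,19)  cross = 1.5·19 − 2.5·26.5 = -37.7500; (r_i+r_j)·cross = 4·-37.7500 = -151.0000
edge 1: (2.5,19)→(13,1.5)  cross = 2.5·1.5 − 13·19 = -243.2500; (r_i+r_j)·cross = 15.5·-243.2500 = -3770.3750
edge 2: (13,1.5)→(14,2)  cross = 13·2 − 14·1.5 = 5.0000; (r_i+r_j)·cross = 27·5.0000 = 135.0000
edge 3: (14,2)→(15,4)  cross = 14·4 − 15·2 = 26.0000; (r_i+r_j)·cross = 29·26.0000 = 754.0000
edge 4: (15,4)→(18.5,26)  cross = 15·26 − 18.5·4 = 316.0000; (r_i+r_j)·cross = 33.5·316.0000 = 10586.0000
edge 5: (18.5,26)→(18.5,29.5)  cross = 18.5·29.5 − 18.5·26 = 64.7500; (r_i+r_j)·cross = 37·64.7500 = 2395.7500
edge 6: (18.5,29.5)→(1.5,30.5)  cross = 18.5·30.5 − 1.5·29.5 = 520.0000; (r_i+r_j)·cross = 20·520.0000 = 10400.0000
edge 7: (1.5,30.5)→(1.5,26.5)  cross = 1.5·26.5 − 1.5·30.5 = -6.0000; (r_i+r_j)·cross = 3·-6.0000 = -18.0000
Σcross = 644.7500 → A = |Σcross|/2 = 322.3750 mm²
Σ(r_i+r_j)·cross = 20331.3750 → first moment M = |Σ|/6 = 3388.5625
R_c = M/A = 3388.5625/322.3750 = 10.5112 mm
θ = 58° = 1.012291 rad
V = θ·R_c·A = 1.012291·10.5112·322.3750 = 3430.211 mm³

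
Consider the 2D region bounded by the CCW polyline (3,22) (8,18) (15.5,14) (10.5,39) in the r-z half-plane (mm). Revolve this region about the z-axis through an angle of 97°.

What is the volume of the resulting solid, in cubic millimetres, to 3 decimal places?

Profile (r,z), 4 vertices: (3,22) (8,18) (15.5,14) (10.5,39)
edge 0: (3,22)→(8,18)  cross = 3·18 − 8·22 = -122.0000; (r_i+r_j)·cross = 11·-122.0000 = -1342.0000
edge 1: (8,18)→(15.5,14)  cross = 8·14 − 15.5·18 = -167.0000; (r_i+r_j)·cross = 23.5·-167.0000 = -3924.5000
edge 2: (15.5,14)→(10.5,39)  cross = 15.5·39 − 10.5·14 = 457.5000; (r_i+r_j)·cross = 26·457.5000 = 11895.0000
edge 3: (10.5,39)→(3,22)  cross = 10.5·22 − 3·39 = 114.0000; (r_i+r_j)·cross = 13.5·114.0000 = 1539.0000
Σcross = 282.5000 → A = |Σcross|/2 = 141.2500 mm²
Σ(r_i+r_j)·cross = 8167.5000 → first moment M = |Σ|/6 = 1361.2500
R_c = M/A = 1361.2500/141.2500 = 9.6372 mm
θ = 97° = 1.692969 rad
V = θ·R_c·A = 1.692969·9.6372·141.2500 = 2304.555 mm³

Volume = 2304.555 mm³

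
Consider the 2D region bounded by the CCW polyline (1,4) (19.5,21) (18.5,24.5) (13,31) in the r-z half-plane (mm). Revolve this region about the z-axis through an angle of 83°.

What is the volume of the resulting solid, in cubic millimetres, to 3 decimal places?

Volume = 2547.042 mm³

Profile (r,z), 4 vertices: (1,4) (19.5,21) (18.5,24.5) (13,31)
edge 0: (1,4)→(19.5,21)  cross = 1·21 − 19.5·4 = -57.0000; (r_i+r_j)·cross = 20.5·-57.0000 = -1168.5000
edge 1: (19.5,21)→(18.5,24.5)  cross = 19.5·24.5 − 18.5·21 = 89.2500; (r_i+r_j)·cross = 38·89.2500 = 3391.5000
edge 2: (18.5,24.5)→(13,31)  cross = 18.5·31 − 13·24.5 = 255.0000; (r_i+r_j)·cross = 31.5·255.0000 = 8032.5000
edge 3: (13,31)→(1,4)  cross = 13·4 − 1·31 = 21.0000; (r_i+r_j)·cross = 14·21.0000 = 294.0000
Σcross = 308.2500 → A = |Σcross|/2 = 154.1250 mm²
Σ(r_i+r_j)·cross = 10549.5000 → first moment M = |Σ|/6 = 1758.2500
R_c = M/A = 1758.2500/154.1250 = 11.4079 mm
θ = 83° = 1.448623 rad
V = θ·R_c·A = 1.448623·11.4079·154.1250 = 2547.042 mm³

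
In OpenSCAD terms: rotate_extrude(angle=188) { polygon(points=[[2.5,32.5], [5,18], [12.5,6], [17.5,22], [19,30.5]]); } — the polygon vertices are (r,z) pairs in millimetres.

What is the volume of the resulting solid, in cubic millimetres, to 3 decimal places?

Profile (r,z), 5 vertices: (2.5,32.5) (5,18) (12.5,6) (17.5,22) (19,30.5)
edge 0: (2.5,32.5)→(5,18)  cross = 2.5·18 − 5·32.5 = -117.5000; (r_i+r_j)·cross = 7.5·-117.5000 = -881.2500
edge 1: (5,18)→(12.5,6)  cross = 5·6 − 12.5·18 = -195.0000; (r_i+r_j)·cross = 17.5·-195.0000 = -3412.5000
edge 2: (12.5,6)→(17.5,22)  cross = 12.5·22 − 17.5·6 = 170.0000; (r_i+r_j)·cross = 30·170.0000 = 5100.0000
edge 3: (17.5,22)→(19,30.5)  cross = 17.5·30.5 − 19·22 = 115.7500; (r_i+r_j)·cross = 36.5·115.7500 = 4224.8750
edge 4: (19,30.5)→(2.5,32.5)  cross = 19·32.5 − 2.5·30.5 = 541.2500; (r_i+r_j)·cross = 21.5·541.2500 = 11636.8750
Σcross = 514.5000 → A = |Σcross|/2 = 257.2500 mm²
Σ(r_i+r_j)·cross = 16668.0000 → first moment M = |Σ|/6 = 2778.0000
R_c = M/A = 2778.0000/257.2500 = 10.7988 mm
θ = 188° = 3.281219 rad
V = θ·R_c·A = 3.281219·10.7988·257.2500 = 9115.226 mm³

Volume = 9115.226 mm³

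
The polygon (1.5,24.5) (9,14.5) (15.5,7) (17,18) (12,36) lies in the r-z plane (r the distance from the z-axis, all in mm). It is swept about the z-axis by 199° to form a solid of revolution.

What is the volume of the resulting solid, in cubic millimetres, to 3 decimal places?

Profile (r,z), 5 vertices: (1.5,24.5) (9,14.5) (15.5,7) (17,18) (12,36)
edge 0: (1.5,24.5)→(9,14.5)  cross = 1.5·14.5 − 9·24.5 = -198.7500; (r_i+r_j)·cross = 10.5·-198.7500 = -2086.8750
edge 1: (9,14.5)→(15.5,7)  cross = 9·7 − 15.5·14.5 = -161.7500; (r_i+r_j)·cross = 24.5·-161.7500 = -3962.8750
edge 2: (15.5,7)→(17,18)  cross = 15.5·18 − 17·7 = 160.0000; (r_i+r_j)·cross = 32.5·160.0000 = 5200.0000
edge 3: (17,18)→(12,36)  cross = 17·36 − 12·18 = 396.0000; (r_i+r_j)·cross = 29·396.0000 = 11484.0000
edge 4: (12,36)→(1.5,24.5)  cross = 12·24.5 − 1.5·36 = 240.0000; (r_i+r_j)·cross = 13.5·240.0000 = 3240.0000
Σcross = 435.5000 → A = |Σcross|/2 = 217.7500 mm²
Σ(r_i+r_j)·cross = 13874.2500 → first moment M = |Σ|/6 = 2312.3750
R_c = M/A = 2312.3750/217.7500 = 10.6194 mm
θ = 199° = 3.473205 rad
V = θ·R_c·A = 3.473205·10.6194·217.7500 = 8031.353 mm³

Volume = 8031.353 mm³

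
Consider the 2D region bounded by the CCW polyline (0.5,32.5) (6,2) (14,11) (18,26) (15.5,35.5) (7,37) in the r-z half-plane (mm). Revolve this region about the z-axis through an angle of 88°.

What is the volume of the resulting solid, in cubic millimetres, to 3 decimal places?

Profile (r,z), 6 vertices: (0.5,32.5) (6,2) (14,11) (18,26) (15.5,35.5) (7,37)
edge 0: (0.5,32.5)→(6,2)  cross = 0.5·2 − 6·32.5 = -194.0000; (r_i+r_j)·cross = 6.5·-194.0000 = -1261.0000
edge 1: (6,2)→(14,11)  cross = 6·11 − 14·2 = 38.0000; (r_i+r_j)·cross = 20·38.0000 = 760.0000
edge 2: (14,11)→(18,26)  cross = 14·26 − 18·11 = 166.0000; (r_i+r_j)·cross = 32·166.0000 = 5312.0000
edge 3: (18,26)→(15.5,35.5)  cross = 18·35.5 − 15.5·26 = 236.0000; (r_i+r_j)·cross = 33.5·236.0000 = 7906.0000
edge 4: (15.5,35.5)→(7,37)  cross = 15.5·37 − 7·35.5 = 325.0000; (r_i+r_j)·cross = 22.5·325.0000 = 7312.5000
edge 5: (7,37)→(0.5,32.5)  cross = 7·32.5 − 0.5·37 = 209.0000; (r_i+r_j)·cross = 7.5·209.0000 = 1567.5000
Σcross = 780.0000 → A = |Σcross|/2 = 390.0000 mm²
Σ(r_i+r_j)·cross = 21597.0000 → first moment M = |Σ|/6 = 3599.5000
R_c = M/A = 3599.5000/390.0000 = 9.2295 mm
θ = 88° = 1.535890 rad
V = θ·R_c·A = 1.535890·9.2295·390.0000 = 5528.435 mm³

Volume = 5528.435 mm³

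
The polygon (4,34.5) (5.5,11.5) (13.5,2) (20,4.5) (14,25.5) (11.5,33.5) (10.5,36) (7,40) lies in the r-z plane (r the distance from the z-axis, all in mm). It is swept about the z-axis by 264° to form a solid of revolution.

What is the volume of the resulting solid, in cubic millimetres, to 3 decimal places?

Volume = 16491.136 mm³

Profile (r,z), 8 vertices: (4,34.5) (5.5,11.5) (13.5,2) (20,4.5) (14,25.5) (11.5,33.5) (10.5,36) (7,40)
edge 0: (4,34.5)→(5.5,11.5)  cross = 4·11.5 − 5.5·34.5 = -143.7500; (r_i+r_j)·cross = 9.5·-143.7500 = -1365.6250
edge 1: (5.5,11.5)→(13.5,2)  cross = 5.5·2 − 13.5·11.5 = -144.2500; (r_i+r_j)·cross = 19·-144.2500 = -2740.7500
edge 2: (13.5,2)→(20,4.5)  cross = 13.5·4.5 − 20·2 = 20.7500; (r_i+r_j)·cross = 33.5·20.7500 = 695.1250
edge 3: (20,4.5)→(14,25.5)  cross = 20·25.5 − 14·4.5 = 447.0000; (r_i+r_j)·cross = 34·447.0000 = 15198.0000
edge 4: (14,25.5)→(11.5,33.5)  cross = 14·33.5 − 11.5·25.5 = 175.7500; (r_i+r_j)·cross = 25.5·175.7500 = 4481.6250
edge 5: (11.5,33.5)→(10.5,36)  cross = 11.5·36 − 10.5·33.5 = 62.2500; (r_i+r_j)·cross = 22·62.2500 = 1369.5000
edge 6: (10.5,36)→(7,40)  cross = 10.5·40 − 7·36 = 168.0000; (r_i+r_j)·cross = 17.5·168.0000 = 2940.0000
edge 7: (7,40)→(4,34.5)  cross = 7·34.5 − 4·40 = 81.5000; (r_i+r_j)·cross = 11·81.5000 = 896.5000
Σcross = 667.2500 → A = |Σcross|/2 = 333.6250 mm²
Σ(r_i+r_j)·cross = 21474.3750 → first moment M = |Σ|/6 = 3579.0625
R_c = M/A = 3579.0625/333.6250 = 10.7278 mm
θ = 264° = 4.607669 rad
V = θ·R_c·A = 4.607669·10.7278·333.6250 = 16491.136 mm³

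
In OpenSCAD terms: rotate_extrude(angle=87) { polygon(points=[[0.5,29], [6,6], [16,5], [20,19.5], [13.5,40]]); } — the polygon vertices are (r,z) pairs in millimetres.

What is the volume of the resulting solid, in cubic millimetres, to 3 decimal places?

Profile (r,z), 5 vertices: (0.5,29) (6,6) (16,5) (20,19.5) (13.5,40)
edge 0: (0.5,29)→(6,6)  cross = 0.5·6 − 6·29 = -171.0000; (r_i+r_j)·cross = 6.5·-171.0000 = -1111.5000
edge 1: (6,6)→(16,5)  cross = 6·5 − 16·6 = -66.0000; (r_i+r_j)·cross = 22·-66.0000 = -1452.0000
edge 2: (16,5)→(20,19.5)  cross = 16·19.5 − 20·5 = 212.0000; (r_i+r_j)·cross = 36·212.0000 = 7632.0000
edge 3: (20,19.5)→(13.5,40)  cross = 20·40 − 13.5·19.5 = 536.7500; (r_i+r_j)·cross = 33.5·536.7500 = 17981.1250
edge 4: (13.5,40)→(0.5,29)  cross = 13.5·29 − 0.5·40 = 371.5000; (r_i+r_j)·cross = 14·371.5000 = 5201.0000
Σcross = 883.2500 → A = |Σcross|/2 = 441.6250 mm²
Σ(r_i+r_j)·cross = 28250.6250 → first moment M = |Σ|/6 = 4708.4375
R_c = M/A = 4708.4375/441.6250 = 10.6616 mm
θ = 87° = 1.518436 rad
V = θ·R_c·A = 1.518436·10.6616·441.6250 = 7149.463 mm³

Volume = 7149.463 mm³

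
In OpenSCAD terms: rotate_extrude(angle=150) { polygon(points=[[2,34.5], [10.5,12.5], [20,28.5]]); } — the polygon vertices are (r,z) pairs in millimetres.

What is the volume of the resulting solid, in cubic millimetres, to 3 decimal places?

Profile (r,z), 3 vertices: (2,34.5) (10.5,12.5) (20,28.5)
edge 0: (2,34.5)→(10.5,12.5)  cross = 2·12.5 − 10.5·34.5 = -337.2500; (r_i+r_j)·cross = 12.5·-337.2500 = -4215.6250
edge 1: (10.5,12.5)→(20,28.5)  cross = 10.5·28.5 − 20·12.5 = 49.2500; (r_i+r_j)·cross = 30.5·49.2500 = 1502.1250
edge 2: (20,28.5)→(2,34.5)  cross = 20·34.5 − 2·28.5 = 633.0000; (r_i+r_j)·cross = 22·633.0000 = 13926.0000
Σcross = 345.0000 → A = |Σcross|/2 = 172.5000 mm²
Σ(r_i+r_j)·cross = 11212.5000 → first moment M = |Σ|/6 = 1868.7500
R_c = M/A = 1868.7500/172.5000 = 10.8333 mm
θ = 150° = 2.617994 rad
V = θ·R_c·A = 2.617994·10.8333·172.5000 = 4892.376 mm³

Volume = 4892.376 mm³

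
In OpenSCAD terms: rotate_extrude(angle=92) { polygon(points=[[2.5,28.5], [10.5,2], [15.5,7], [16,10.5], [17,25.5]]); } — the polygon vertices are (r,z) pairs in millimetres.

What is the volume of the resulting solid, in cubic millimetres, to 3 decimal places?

Profile (r,z), 5 vertices: (2.5,28.5) (10.5,2) (15.5,7) (16,10.5) (17,25.5)
edge 0: (2.5,28.5)→(10.5,2)  cross = 2.5·2 − 10.5·28.5 = -294.2500; (r_i+r_j)·cross = 13·-294.2500 = -3825.2500
edge 1: (10.5,2)→(15.5,7)  cross = 10.5·7 − 15.5·2 = 42.5000; (r_i+r_j)·cross = 26·42.5000 = 1105.0000
edge 2: (15.5,7)→(16,10.5)  cross = 15.5·10.5 − 16·7 = 50.7500; (r_i+r_j)·cross = 31.5·50.7500 = 1598.6250
edge 3: (16,10.5)→(17,25.5)  cross = 16·25.5 − 17·10.5 = 229.5000; (r_i+r_j)·cross = 33·229.5000 = 7573.5000
edge 4: (17,25.5)→(2.5,28.5)  cross = 17·28.5 − 2.5·25.5 = 420.7500; (r_i+r_j)·cross = 19.5·420.7500 = 8204.6250
Σcross = 449.2500 → A = |Σcross|/2 = 224.6250 mm²
Σ(r_i+r_j)·cross = 14656.5000 → first moment M = |Σ|/6 = 2442.7500
R_c = M/A = 2442.7500/224.6250 = 10.8748 mm
θ = 92° = 1.605703 rad
V = θ·R_c·A = 1.605703·10.8748·224.6250 = 3922.331 mm³

Volume = 3922.331 mm³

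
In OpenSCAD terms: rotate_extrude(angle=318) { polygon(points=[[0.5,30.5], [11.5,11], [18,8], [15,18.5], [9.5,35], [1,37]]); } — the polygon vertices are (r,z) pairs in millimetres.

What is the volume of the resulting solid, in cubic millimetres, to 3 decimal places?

Volume = 10782.895 mm³

Profile (r,z), 6 vertices: (0.5,30.5) (11.5,11) (18,8) (15,18.5) (9.5,35) (1,37)
edge 0: (0.5,30.5)→(11.5,11)  cross = 0.5·11 − 11.5·30.5 = -345.2500; (r_i+r_j)·cross = 12·-345.2500 = -4143.0000
edge 1: (11.5,11)→(18,8)  cross = 11.5·8 − 18·11 = -106.0000; (r_i+r_j)·cross = 29.5·-106.0000 = -3127.0000
edge 2: (18,8)→(15,18.5)  cross = 18·18.5 − 15·8 = 213.0000; (r_i+r_j)·cross = 33·213.0000 = 7029.0000
edge 3: (15,18.5)→(9.5,35)  cross = 15·35 − 9.5·18.5 = 349.2500; (r_i+r_j)·cross = 24.5·349.2500 = 8556.6250
edge 4: (9.5,35)→(1,37)  cross = 9.5·37 − 1·35 = 316.5000; (r_i+r_j)·cross = 10.5·316.5000 = 3323.2500
edge 5: (1,37)→(0.5,30.5)  cross = 1·30.5 − 0.5·37 = 12.0000; (r_i+r_j)·cross = 1.5·12.0000 = 18.0000
Σcross = 439.5000 → A = |Σcross|/2 = 219.7500 mm²
Σ(r_i+r_j)·cross = 11656.8750 → first moment M = |Σ|/6 = 1942.8125
R_c = M/A = 1942.8125/219.7500 = 8.8410 mm
θ = 318° = 5.550147 rad
V = θ·R_c·A = 5.550147·8.8410·219.7500 = 10782.895 mm³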